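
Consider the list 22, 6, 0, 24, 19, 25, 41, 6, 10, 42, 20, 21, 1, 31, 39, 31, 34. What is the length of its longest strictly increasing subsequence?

7

Let dp[i] be the longest increasing subsequence ending at position i. Then dp = [1, 1, 1, 2, 2, 3, 4, 2, 3, 5, 4, 5, 2, 6, 7, 6, 7].
The maximum is 7; one witness is 0, 6, 10, 20, 21, 31, 39 at positions 3,8,9,11,12,14,15.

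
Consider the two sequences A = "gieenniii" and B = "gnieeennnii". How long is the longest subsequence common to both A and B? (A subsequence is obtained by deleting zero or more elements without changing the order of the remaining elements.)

8

Backtracking the LCS table gives one alignment: g (A1,B1) → i (A2,B3) → e (A3,B5) → e (A4,B6) → n (A5,B8) → n (A6,B9) → i (A8,B10) → i (A9,B11).
So the longest common subsequence has length 8.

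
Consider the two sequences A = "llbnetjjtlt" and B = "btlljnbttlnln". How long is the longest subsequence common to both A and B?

A longest common subsequence is llbttl (length 6); the LCS DP confirms no longer common subsequence exists.

6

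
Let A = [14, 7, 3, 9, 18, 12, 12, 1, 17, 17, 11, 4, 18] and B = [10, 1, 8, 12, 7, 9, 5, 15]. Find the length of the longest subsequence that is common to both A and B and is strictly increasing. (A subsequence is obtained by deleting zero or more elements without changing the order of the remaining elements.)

2

For each value that appears in both, track the longest common increasing run ending there.
The best achievable length is 2; one witness is 7, 9 (A-positions 2,4, B-positions 5,6).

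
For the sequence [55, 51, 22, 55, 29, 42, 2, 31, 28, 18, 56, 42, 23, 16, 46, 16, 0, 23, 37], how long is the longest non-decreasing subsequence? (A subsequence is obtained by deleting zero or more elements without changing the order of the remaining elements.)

5

Let dp[i] be the longest non-decreasing subsequence ending at position i. Then dp = [1, 1, 1, 2, 2, 3, 1, 3, 2, 2, 4, 4, 3, 2, 5, 3, 1, 4, 5].
The maximum is 5; one witness is 22, 29, 42, 42, 46 at positions 3,5,6,12,15.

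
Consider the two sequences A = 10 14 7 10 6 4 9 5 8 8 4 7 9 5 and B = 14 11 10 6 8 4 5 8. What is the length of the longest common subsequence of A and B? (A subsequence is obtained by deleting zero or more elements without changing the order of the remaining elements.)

Backtracking the LCS table gives one alignment: 14 (A2,B1) → 10 (A4,B3) → 6 (A5,B4) → 4 (A6,B6) → 5 (A8,B7) → 8 (A10,B8).
So the longest common subsequence has length 6.

6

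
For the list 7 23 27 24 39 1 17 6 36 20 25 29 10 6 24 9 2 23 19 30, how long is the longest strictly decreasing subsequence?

One longest decreasing subsequence is 27, 24, 17, 10, 6, 2 (positions 3,4,7,13,14,17), of length 6; no longer one exists.

6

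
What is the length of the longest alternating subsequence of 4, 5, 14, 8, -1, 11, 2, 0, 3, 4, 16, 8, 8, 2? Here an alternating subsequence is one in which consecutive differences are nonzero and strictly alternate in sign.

A longest alternating subsequence is 4, 14, 8, 11, 2, 16, 8 (positions 1,3,4,6,7,11,12); its 6 consecutive differences strictly alternate in sign, and length 7 is optimal.

7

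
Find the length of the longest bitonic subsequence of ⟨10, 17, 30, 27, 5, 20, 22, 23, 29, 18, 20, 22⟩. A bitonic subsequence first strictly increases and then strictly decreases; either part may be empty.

7

One longest bitonic subsequence is 10, 17, 20, 22, 23, 29, 22 (positions 1,2,6,7,8,9,12): it rises to 29 then falls. Length 7 is optimal.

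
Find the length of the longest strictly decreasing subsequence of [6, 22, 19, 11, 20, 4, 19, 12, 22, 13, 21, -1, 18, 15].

One longest decreasing subsequence is 22, 19, 11, 4, -1 (positions 2,3,4,6,12), of length 5; no longer one exists.

5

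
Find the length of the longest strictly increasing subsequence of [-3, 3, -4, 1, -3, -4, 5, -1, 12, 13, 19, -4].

6

One longest increasing subsequence is -3, 3, 5, 12, 13, 19 (positions 1,2,7,9,10,11), of length 6; no longer one exists.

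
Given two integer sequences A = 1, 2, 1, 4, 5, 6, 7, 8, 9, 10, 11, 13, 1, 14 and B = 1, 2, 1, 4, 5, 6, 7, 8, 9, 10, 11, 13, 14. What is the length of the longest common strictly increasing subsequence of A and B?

12

For each value that appears in both, track the longest common increasing run ending there.
The best achievable length is 12; one witness is 1, 2, 4, 5, 6, 7, 8, 9, 10, 11, 13, 14 (A-positions 1,2,4,5,6,7,8,9,10,11,12,14, B-positions 1,2,4,5,6,7,8,9,10,11,12,13).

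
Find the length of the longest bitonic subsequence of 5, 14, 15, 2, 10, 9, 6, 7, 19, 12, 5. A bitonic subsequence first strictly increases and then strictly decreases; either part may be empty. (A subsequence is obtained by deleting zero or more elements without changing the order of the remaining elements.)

7

Let inc[i] be the LIS ending at i and dec[i] the longest strictly decreasing subsequence starting at i. inc = [1, 2, 3, 1, 2, 2, 2, 3, 4, 4, 2], dec = [2, 5, 5, 1, 4, 3, 2, 2, 3, 2, 1].
max_i inc[i]+dec[i]−1 = 7, with one witness 5, 14, 15, 10, 9, 7, 5.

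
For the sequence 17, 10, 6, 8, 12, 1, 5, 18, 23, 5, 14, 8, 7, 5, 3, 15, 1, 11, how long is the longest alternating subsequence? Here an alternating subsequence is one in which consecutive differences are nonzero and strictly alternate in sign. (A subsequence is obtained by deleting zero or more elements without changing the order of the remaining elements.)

A longest alternating subsequence is 17, 6, 8, 1, 18, 5, 14, 8, 15, 1, 11 (positions 1,3,4,6,8,10,11,12,16,17,18); its 10 consecutive differences strictly alternate in sign, and length 11 is optimal.

11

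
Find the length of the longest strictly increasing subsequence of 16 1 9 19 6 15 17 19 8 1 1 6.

5

Scanning left to right, the best length ending at each element is: 16→1, 1→1, 9→2, 19→3, 6→2, 15→3, 17→4, 19→5, 8→3, 1→1, 1→1, 6→2.
So the longest increasing subsequence has length 5, e.g. 1, 9, 15, 17, 19.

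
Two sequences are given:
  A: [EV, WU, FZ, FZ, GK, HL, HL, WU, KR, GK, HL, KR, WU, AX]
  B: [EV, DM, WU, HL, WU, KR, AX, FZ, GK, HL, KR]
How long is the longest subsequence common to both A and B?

A longest common subsequence is EV, WU, HL, WU, KR, GK, HL, KR (length 8); the LCS DP confirms no longer common subsequence exists.

8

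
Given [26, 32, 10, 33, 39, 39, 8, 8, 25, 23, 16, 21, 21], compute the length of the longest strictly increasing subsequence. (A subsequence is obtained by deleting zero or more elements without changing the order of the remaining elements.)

Let dp[i] be the longest increasing subsequence ending at position i. Then dp = [1, 2, 1, 3, 4, 4, 1, 1, 2, 2, 2, 3, 3].
The maximum is 4; one witness is 26, 32, 33, 39 at positions 1,2,4,5.

4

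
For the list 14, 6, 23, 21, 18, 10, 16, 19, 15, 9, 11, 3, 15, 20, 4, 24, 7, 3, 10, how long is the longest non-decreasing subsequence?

One longest non-decreasing subsequence is 6, 10, 16, 19, 20, 24 (positions 2,6,7,8,14,16), of length 6; no longer one exists.

6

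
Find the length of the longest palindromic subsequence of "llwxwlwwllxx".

9

One longest palindromic subsequence is llwwlwwll (positions 1,2,3,5,6,7,8,9,10); it reads the same forward and backward, and the interval DP gives dp[1][12] = 9.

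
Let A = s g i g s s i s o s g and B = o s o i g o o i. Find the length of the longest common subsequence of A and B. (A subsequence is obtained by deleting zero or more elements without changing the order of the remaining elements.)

Backtracking the LCS table gives one alignment: s (A1,B2) → i (A3,B4) → g (A4,B5) → i (A7,B8).
So the longest common subsequence has length 4.

4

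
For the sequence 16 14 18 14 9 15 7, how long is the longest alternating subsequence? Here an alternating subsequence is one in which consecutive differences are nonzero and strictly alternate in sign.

6

Track the best alternating length ending on an up-step vs a down-step at each position: up/down = 1/1, 1/2, 3/1, 1/4, 1/4, 5/4, 1/6.
The maximum over both is 6; one such subsequence is 16, 14, 18, 14, 15, 7.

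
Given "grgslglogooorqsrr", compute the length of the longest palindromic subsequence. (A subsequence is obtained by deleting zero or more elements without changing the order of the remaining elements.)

8

Using dp[i][j] = 2 + dp[i+1][j−1] if the ends match, else max(dp[i+1][j], dp[i][j−1]):
dp[1][17] = 8. A witness is rsoooosr at positions 2,4,8,10,11,12,15,17.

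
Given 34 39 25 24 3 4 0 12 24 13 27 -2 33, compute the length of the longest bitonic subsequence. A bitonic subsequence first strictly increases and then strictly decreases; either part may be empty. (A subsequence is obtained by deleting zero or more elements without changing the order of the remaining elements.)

7

One longest bitonic subsequence is 34, 39, 25, 24, 4, 0, -2 (positions 1,2,3,4,6,7,12): it rises to 39 then falls. Length 7 is optimal.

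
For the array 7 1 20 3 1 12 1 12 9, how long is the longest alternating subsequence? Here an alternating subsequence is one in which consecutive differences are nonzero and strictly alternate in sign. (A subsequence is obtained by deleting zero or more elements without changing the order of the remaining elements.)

Track the best alternating length ending on an up-step vs a down-step at each position: up/down = 1/1, 1/2, 3/1, 3/4, 1/4, 5/4, 1/6, 7/4, 7/8.
The maximum over both is 8; one such subsequence is 7, 1, 20, 3, 12, 1, 12, 9.

8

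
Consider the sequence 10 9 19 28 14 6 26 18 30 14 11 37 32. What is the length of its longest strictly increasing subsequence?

5

Scanning left to right, the best length ending at each element is: 10→1, 9→1, 19→2, 28→3, 14→2, 6→1, 26→3, 18→3, 30→4, 14→2, 11→2, 37→5, 32→5.
So the longest increasing subsequence has length 5, e.g. 10, 19, 28, 30, 37.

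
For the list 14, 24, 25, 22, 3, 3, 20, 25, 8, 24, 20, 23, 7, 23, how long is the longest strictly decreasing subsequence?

One longest decreasing subsequence is 24, 22, 20, 8, 7 (positions 2,4,7,9,13), of length 5; no longer one exists.

5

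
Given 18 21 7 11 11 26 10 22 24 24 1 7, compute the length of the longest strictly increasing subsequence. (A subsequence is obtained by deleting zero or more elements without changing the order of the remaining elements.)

One longest increasing subsequence is 18, 21, 22, 24 (positions 1,2,8,9), of length 4; no longer one exists.

4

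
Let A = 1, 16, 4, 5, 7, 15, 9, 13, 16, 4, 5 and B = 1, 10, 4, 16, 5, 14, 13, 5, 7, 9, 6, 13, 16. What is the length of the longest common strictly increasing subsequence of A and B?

7

A longest common strictly increasing subsequence is 1, 4, 5, 7, 9, 13, 16 (length 7); it appears in order in both A and B, and no longer such subsequence exists.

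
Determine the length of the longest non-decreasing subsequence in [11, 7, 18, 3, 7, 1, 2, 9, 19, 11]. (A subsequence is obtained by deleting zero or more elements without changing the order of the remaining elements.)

Let dp[i] be the longest non-decreasing subsequence ending at position i. Then dp = [1, 1, 2, 1, 2, 1, 2, 3, 4, 4].
The maximum is 4; one witness is 7, 7, 9, 19 at positions 2,5,8,9.

4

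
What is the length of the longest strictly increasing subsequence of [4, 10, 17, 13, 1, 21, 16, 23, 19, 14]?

5

Let dp[i] be the longest increasing subsequence ending at position i. Then dp = [1, 2, 3, 3, 1, 4, 4, 5, 5, 4].
The maximum is 5; one witness is 4, 10, 17, 21, 23 at positions 1,2,3,6,8.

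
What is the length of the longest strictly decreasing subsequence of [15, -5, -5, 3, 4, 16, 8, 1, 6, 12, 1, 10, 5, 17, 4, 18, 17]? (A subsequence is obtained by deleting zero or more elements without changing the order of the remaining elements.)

One longest decreasing subsequence is 15, 8, 6, 5, 4 (positions 1,7,9,13,15), of length 5; no longer one exists.

5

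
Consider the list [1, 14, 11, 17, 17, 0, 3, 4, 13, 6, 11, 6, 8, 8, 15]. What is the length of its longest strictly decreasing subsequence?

Scanning left to right, the best length ending at each element is: 1→1, 14→1, 11→2, 17→1, 17→1, 0→3, 3→3, 4→3, 13→2, 6→3, 11→3, 6→4, 8→4, 8→4, 15→2.
So the longest decreasing subsequence has length 4, e.g. 14, 13, 11, 6.

4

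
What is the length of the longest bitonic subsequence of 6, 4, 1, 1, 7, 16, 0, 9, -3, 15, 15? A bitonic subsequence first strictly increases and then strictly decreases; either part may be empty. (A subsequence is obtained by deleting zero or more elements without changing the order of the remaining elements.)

5

One longest bitonic subsequence is 6, 4, 1, 0, -3 (positions 1,2,4,7,9): it rises to 6 then falls. Length 5 is optimal.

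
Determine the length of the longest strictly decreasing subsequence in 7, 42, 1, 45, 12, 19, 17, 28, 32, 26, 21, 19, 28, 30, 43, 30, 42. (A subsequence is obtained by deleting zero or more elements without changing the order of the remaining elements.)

5

Let dp[i] be the longest decreasing subsequence ending at position i. Then dp = [1, 1, 2, 1, 2, 2, 3, 2, 2, 3, 4, 5, 3, 3, 2, 3, 3].
The maximum is 5; one witness is 42, 28, 26, 21, 19 at positions 2,8,10,11,12.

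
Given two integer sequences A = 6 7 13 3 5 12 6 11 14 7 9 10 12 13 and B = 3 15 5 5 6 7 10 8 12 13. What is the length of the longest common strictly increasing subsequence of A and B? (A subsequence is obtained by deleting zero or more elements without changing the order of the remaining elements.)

For each value that appears in both, track the longest common increasing run ending there.
The best achievable length is 7; one witness is 3, 5, 6, 7, 10, 12, 13 (A-positions 4,5,7,10,12,13,14, B-positions 1,3,5,6,7,9,10).

7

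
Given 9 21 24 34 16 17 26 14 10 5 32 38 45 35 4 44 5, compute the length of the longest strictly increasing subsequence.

One longest increasing subsequence is 9, 21, 24, 26, 32, 38, 45 (positions 1,2,3,7,11,12,13), of length 7; no longer one exists.

7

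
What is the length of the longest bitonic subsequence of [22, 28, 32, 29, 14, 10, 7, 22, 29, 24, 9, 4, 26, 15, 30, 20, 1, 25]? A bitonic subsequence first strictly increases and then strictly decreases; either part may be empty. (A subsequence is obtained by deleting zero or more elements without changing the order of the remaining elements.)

9

One longest bitonic subsequence is 22, 28, 32, 29, 14, 10, 9, 4, 1 (positions 1,2,3,4,5,6,11,12,17): it rises to 32 then falls. Length 9 is optimal.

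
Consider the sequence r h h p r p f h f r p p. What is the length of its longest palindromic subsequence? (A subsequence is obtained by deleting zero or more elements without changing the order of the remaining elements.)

7

One longest palindromic subsequence is ppfhfpp (positions 4,6,7,8,9,11,12); it reads the same forward and backward, and the interval DP gives dp[1][12] = 7.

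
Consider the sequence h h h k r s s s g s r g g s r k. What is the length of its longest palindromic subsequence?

9

One longest palindromic subsequence is krsgggsrk (positions 4,5,6,9,12,13,14,15,16); it reads the same forward and backward, and the interval DP gives dp[1][16] = 9.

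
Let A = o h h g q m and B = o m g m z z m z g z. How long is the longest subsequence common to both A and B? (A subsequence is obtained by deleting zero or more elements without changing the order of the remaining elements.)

3

A longest common subsequence is ogm (length 3); the LCS DP confirms no longer common subsequence exists.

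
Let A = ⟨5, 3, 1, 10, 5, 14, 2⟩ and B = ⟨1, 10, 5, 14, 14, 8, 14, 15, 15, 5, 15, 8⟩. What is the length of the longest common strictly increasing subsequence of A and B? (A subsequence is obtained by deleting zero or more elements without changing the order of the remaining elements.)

A longest common strictly increasing subsequence is 1, 10, 14 (length 3); it appears in order in both A and B, and no longer such subsequence exists.

3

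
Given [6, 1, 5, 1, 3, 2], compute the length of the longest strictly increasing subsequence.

2

Let dp[i] be the longest increasing subsequence ending at position i. Then dp = [1, 1, 2, 1, 2, 2].
The maximum is 2; one witness is 1, 5 at positions 2,3.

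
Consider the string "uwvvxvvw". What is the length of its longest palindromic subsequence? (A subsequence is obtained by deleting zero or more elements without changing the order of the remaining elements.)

Using dp[i][j] = 2 + dp[i+1][j−1] if the ends match, else max(dp[i+1][j], dp[i][j−1]):
dp[1][8] = 7. A witness is wvvxvvw at positions 2,3,4,5,6,7,8.

7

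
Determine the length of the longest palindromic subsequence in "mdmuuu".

One longest palindromic subsequence is uuu (positions 4,5,6); it reads the same forward and backward, and the interval DP gives dp[1][6] = 3.

3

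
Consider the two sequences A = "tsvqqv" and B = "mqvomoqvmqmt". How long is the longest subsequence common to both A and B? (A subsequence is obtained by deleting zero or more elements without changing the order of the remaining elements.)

A longest common subsequence is vqq (length 3); the LCS DP confirms no longer common subsequence exists.

3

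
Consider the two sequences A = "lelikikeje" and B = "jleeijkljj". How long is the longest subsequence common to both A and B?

A longest common subsequence is leikj (length 5); the LCS DP confirms no longer common subsequence exists.

5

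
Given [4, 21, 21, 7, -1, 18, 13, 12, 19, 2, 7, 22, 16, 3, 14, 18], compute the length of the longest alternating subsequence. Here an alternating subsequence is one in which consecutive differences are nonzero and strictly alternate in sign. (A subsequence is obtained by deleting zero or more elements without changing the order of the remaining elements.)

A longest alternating subsequence is 4, 21, 7, 18, 13, 19, 2, 7, 3, 14 (positions 1,2,4,6,7,9,10,11,14,15); its 9 consecutive differences strictly alternate in sign, and length 10 is optimal.

10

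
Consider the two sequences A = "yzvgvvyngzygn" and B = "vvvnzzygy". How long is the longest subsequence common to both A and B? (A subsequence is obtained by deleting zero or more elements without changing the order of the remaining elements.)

7

Backtracking the LCS table gives one alignment: v (A3,B1) → v (A5,B2) → v (A6,B3) → n (A8,B4) → z (A10,B6) → y (A11,B7) → g (A12,B8).
So the longest common subsequence has length 7.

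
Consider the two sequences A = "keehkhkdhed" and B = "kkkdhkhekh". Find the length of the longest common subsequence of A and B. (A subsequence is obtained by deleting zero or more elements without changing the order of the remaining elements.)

A longest common subsequence is khkhkh (length 6); the LCS DP confirms no longer common subsequence exists.

6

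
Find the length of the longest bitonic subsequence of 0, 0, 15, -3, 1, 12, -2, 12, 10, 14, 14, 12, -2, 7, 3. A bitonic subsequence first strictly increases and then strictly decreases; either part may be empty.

One longest bitonic subsequence is 0, 1, 12, 14, 12, 7, 3 (positions 1,5,6,10,12,14,15): it rises to 14 then falls. Length 7 is optimal.

7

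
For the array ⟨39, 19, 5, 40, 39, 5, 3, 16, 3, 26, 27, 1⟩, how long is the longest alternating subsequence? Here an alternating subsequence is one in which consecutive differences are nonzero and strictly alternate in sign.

8

A longest alternating subsequence is 39, 19, 40, 5, 16, 3, 26, 1 (positions 1,2,4,6,8,9,10,12); its 7 consecutive differences strictly alternate in sign, and length 8 is optimal.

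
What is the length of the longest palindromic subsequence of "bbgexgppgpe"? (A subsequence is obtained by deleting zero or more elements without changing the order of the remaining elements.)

One longest palindromic subsequence is egppge (positions 4,6,7,8,9,11); it reads the same forward and backward, and the interval DP gives dp[1][11] = 6.

6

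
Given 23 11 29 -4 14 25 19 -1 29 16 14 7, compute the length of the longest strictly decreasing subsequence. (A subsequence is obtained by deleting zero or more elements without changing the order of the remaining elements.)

Let dp[i] be the longest decreasing subsequence ending at position i. Then dp = [1, 2, 1, 3, 2, 2, 3, 4, 1, 4, 5, 6].
The maximum is 6; one witness is 29, 25, 19, 16, 14, 7 at positions 3,6,7,10,11,12.

6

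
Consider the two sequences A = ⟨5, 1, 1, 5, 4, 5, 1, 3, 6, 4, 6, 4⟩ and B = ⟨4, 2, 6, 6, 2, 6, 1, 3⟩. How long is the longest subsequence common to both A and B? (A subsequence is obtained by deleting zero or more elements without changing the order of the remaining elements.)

A longest common subsequence is 4, 1, 3 (length 3); the LCS DP confirms no longer common subsequence exists.

3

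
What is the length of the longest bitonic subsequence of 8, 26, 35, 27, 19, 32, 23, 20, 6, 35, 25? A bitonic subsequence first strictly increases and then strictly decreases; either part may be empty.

7

One longest bitonic subsequence is 8, 26, 35, 32, 23, 20, 6 (positions 1,2,3,6,7,8,9): it rises to 35 then falls. Length 7 is optimal.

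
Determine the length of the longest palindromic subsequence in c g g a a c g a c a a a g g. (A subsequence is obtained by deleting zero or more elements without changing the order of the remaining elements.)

11

One longest palindromic subsequence is ggaaacaaagg (positions 2,3,4,5,8,9,10,11,12,13,14); it reads the same forward and backward, and the interval DP gives dp[1][14] = 11.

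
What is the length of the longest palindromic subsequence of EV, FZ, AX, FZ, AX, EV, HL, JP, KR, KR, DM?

Using dp[i][j] = 2 + dp[i+1][j−1] if the ends match, else max(dp[i+1][j], dp[i][j−1]):
dp[1][11] = 5. A witness is EV AX FZ AX EV at positions 1,3,4,5,6.

5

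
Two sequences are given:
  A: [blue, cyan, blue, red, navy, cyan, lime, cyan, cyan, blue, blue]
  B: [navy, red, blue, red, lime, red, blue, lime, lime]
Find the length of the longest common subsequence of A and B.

A longest common subsequence is blue, red, lime, blue (length 4); the LCS DP confirms no longer common subsequence exists.

4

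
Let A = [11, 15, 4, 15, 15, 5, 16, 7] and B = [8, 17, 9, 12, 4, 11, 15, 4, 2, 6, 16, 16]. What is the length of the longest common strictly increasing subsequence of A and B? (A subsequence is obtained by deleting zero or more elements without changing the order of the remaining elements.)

A longest common strictly increasing subsequence is 11, 15, 16 (length 3); it appears in order in both A and B, and no longer such subsequence exists.

3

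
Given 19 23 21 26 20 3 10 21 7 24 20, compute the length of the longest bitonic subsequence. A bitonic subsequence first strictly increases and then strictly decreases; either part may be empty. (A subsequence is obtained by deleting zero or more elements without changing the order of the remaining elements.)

Let inc[i] be the LIS ending at i and dec[i] the longest strictly decreasing subsequence starting at i. inc = [1, 2, 2, 3, 2, 1, 2, 3, 2, 4, 3], dec = [3, 5, 4, 4, 3, 1, 2, 2, 1, 2, 1].
max_i inc[i]+dec[i]−1 = 6, with one witness 19, 23, 21, 20, 10, 7.

6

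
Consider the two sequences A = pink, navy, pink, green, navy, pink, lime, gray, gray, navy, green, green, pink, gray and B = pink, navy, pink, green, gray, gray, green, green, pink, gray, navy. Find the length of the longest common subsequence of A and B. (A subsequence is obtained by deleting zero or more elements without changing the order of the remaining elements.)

A longest common subsequence is pink, navy, pink, green, gray, gray, green, green, pink, gray (length 10); the LCS DP confirms no longer common subsequence exists.

10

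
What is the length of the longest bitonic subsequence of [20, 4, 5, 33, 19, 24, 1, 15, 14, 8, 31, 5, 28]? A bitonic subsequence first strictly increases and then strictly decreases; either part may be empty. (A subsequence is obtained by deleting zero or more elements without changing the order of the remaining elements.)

8

One longest bitonic subsequence is 4, 5, 33, 24, 15, 14, 8, 5 (positions 2,3,4,6,8,9,10,12): it rises to 33 then falls. Length 8 is optimal.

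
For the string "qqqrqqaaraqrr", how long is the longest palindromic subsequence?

7

Using dp[i][j] = 2 + dp[i+1][j−1] if the ends match, else max(dp[i+1][j], dp[i][j−1]):
dp[1][13] = 7. A witness is rqaraqr at positions 4,6,7,9,10,11,13.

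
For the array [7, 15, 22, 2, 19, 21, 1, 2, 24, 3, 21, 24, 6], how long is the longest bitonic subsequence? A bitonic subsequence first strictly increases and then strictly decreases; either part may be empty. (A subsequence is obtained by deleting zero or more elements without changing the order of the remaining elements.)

Let inc[i] be the LIS ending at i and dec[i] the longest strictly decreasing subsequence starting at i. inc = [1, 2, 3, 1, 3, 4, 1, 2, 5, 3, 4, 5, 4], dec = [3, 3, 3, 2, 2, 2, 1, 1, 3, 1, 2, 2, 1].
max_i inc[i]+dec[i]−1 = 7, with one witness 7, 15, 19, 21, 24, 21, 6.

7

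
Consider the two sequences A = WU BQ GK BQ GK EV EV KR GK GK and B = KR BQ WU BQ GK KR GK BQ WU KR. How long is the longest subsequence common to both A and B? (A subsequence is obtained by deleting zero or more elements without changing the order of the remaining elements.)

5

Backtracking the LCS table gives one alignment: WU (A1,B3) → BQ (A2,B4) → GK (A3,B7) → BQ (A4,B8) → KR (A8,B10).
So the longest common subsequence has length 5.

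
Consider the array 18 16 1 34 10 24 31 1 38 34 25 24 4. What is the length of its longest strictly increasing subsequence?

5

Let dp[i] be the longest increasing subsequence ending at position i. Then dp = [1, 1, 1, 2, 2, 3, 4, 1, 5, 5, 4, 3, 2].
The maximum is 5; one witness is 1, 10, 24, 31, 38 at positions 3,5,6,7,9.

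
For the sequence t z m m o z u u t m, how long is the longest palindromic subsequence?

6

One longest palindromic subsequence is tzmmzt (positions 1,2,3,4,6,9); it reads the same forward and backward, and the interval DP gives dp[1][10] = 6.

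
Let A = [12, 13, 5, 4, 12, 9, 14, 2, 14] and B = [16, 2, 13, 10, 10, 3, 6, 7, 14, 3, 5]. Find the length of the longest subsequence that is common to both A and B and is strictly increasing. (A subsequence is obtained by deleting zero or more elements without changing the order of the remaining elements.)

For each value that appears in both, track the longest common increasing run ending there.
The best achievable length is 2; one witness is 13, 14 (A-positions 2,7, B-positions 3,9).

2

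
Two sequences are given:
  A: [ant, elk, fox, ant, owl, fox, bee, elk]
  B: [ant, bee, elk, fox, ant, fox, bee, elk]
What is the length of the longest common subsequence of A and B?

Backtracking the LCS table gives one alignment: ant (A1,B1) → elk (A2,B3) → fox (A3,B4) → ant (A4,B5) → fox (A6,B6) → bee (A7,B7) → elk (A8,B8).
So the longest common subsequence has length 7.

7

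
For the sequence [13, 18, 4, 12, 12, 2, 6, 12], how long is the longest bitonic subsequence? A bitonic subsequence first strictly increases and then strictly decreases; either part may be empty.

One longest bitonic subsequence is 13, 18, 12, 6 (positions 1,2,5,7): it rises to 18 then falls. Length 4 is optimal.

4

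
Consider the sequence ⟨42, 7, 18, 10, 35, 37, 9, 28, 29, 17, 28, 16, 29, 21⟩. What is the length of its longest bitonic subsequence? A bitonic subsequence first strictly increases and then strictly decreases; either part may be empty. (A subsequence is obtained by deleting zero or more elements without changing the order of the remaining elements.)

7

One longest bitonic subsequence is 7, 18, 35, 37, 29, 28, 21 (positions 2,3,5,6,9,11,14): it rises to 37 then falls. Length 7 is optimal.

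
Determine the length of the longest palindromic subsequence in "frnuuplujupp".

5

One longest palindromic subsequence is pujup (positions 6,8,9,10,12); it reads the same forward and backward, and the interval DP gives dp[1][12] = 5.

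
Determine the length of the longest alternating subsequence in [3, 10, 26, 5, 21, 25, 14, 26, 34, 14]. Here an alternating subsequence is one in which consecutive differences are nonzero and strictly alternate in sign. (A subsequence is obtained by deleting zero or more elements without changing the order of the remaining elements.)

7

Track the best alternating length ending on an up-step vs a down-step at each position: up/down = 1/1, 2/1, 2/1, 2/3, 4/3, 4/3, 4/5, 6/1, 6/1, 4/7.
The maximum over both is 7; one such subsequence is 3, 10, 5, 21, 14, 26, 14.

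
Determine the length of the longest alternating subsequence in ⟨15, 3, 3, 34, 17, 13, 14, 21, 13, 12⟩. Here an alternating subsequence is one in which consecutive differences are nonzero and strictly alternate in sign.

6

Track the best alternating length ending on an up-step vs a down-step at each position: up/down = 1/1, 1/2, 1/2, 3/1, 3/4, 3/4, 5/4, 5/4, 3/6, 3/6.
The maximum over both is 6; one such subsequence is 15, 3, 34, 13, 14, 13.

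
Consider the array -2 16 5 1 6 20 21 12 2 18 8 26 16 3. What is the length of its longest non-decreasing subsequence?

6

Let dp[i] be the longest non-decreasing subsequence ending at position i. Then dp = [1, 2, 2, 2, 3, 4, 5, 4, 3, 5, 4, 6, 5, 4].
The maximum is 6; one witness is -2, 5, 6, 20, 21, 26 at positions 1,3,5,6,7,12.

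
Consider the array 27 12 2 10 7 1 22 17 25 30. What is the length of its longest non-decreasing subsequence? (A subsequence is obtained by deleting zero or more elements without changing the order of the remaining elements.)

5

Scanning left to right, the best length ending at each element is: 27→1, 12→1, 2→1, 10→2, 7→2, 1→1, 22→3, 17→3, 25→4, 30→5.
So the longest non-decreasing subsequence has length 5, e.g. 2, 10, 22, 25, 30.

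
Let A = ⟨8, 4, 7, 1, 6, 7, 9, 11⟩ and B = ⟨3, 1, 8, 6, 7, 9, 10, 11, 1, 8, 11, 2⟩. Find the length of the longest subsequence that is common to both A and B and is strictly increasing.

5

For each value that appears in both, track the longest common increasing run ending there.
The best achievable length is 5; one witness is 1, 6, 7, 9, 11 (A-positions 4,5,6,7,8, B-positions 2,4,5,6,8).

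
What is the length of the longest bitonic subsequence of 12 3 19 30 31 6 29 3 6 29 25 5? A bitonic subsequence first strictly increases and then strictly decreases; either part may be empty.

Let inc[i] be the LIS ending at i and dec[i] the longest strictly decreasing subsequence starting at i. inc = [1, 1, 2, 3, 4, 2, 3, 1, 2, 3, 3, 2], dec = [3, 1, 3, 4, 4, 2, 3, 1, 2, 3, 2, 1].
max_i inc[i]+dec[i]−1 = 7, with one witness 12, 19, 30, 31, 29, 25, 5.

7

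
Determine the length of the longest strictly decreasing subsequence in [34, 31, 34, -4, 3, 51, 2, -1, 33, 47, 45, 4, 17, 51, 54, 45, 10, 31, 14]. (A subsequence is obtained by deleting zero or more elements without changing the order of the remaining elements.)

Scanning left to right, the best length ending at each element is: 34→1, 31→2, 34→1, -4→3, 3→3, 51→1, 2→4, -1→5, 33→2, 47→2, 45→3, 4→4, 17→4, 51→1, 54→1, 45→3, 10→5, 31→4, 14→5.
So the longest decreasing subsequence has length 5, e.g. 34, 31, 3, 2, -1.

5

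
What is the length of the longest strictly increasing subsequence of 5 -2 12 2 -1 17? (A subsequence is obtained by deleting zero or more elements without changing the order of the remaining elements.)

Scanning left to right, the best length ending at each element is: 5→1, -2→1, 12→2, 2→2, -1→2, 17→3.
So the longest increasing subsequence has length 3, e.g. 5, 12, 17.

3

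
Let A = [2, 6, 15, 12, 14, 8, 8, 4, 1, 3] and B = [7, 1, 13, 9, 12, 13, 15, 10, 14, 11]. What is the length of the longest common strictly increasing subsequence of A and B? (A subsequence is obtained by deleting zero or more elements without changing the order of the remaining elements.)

2

A longest common strictly increasing subsequence is 12, 14 (length 2); it appears in order in both A and B, and no longer such subsequence exists.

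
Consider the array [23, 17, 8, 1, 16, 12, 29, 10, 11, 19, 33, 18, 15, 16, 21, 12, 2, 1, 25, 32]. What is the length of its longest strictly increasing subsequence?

8

Let dp[i] be the longest increasing subsequence ending at position i. Then dp = [1, 1, 1, 1, 2, 2, 3, 2, 3, 4, 5, 4, 4, 5, 6, 4, 2, 1, 7, 8].
The maximum is 8; one witness is 8, 10, 11, 15, 16, 21, 25, 32 at positions 3,8,9,13,14,15,19,20.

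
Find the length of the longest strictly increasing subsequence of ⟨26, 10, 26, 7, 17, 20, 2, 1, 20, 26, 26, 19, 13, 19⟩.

Scanning left to right, the best length ending at each element is: 26→1, 10→1, 26→2, 7→1, 17→2, 20→3, 2→1, 1→1, 20→3, 26→4, 26→4, 19→3, 13→2, 19→3.
So the longest increasing subsequence has length 4, e.g. 10, 17, 20, 26.

4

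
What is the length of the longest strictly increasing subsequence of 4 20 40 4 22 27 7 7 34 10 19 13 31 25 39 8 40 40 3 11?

7

Let dp[i] be the longest increasing subsequence ending at position i. Then dp = [1, 2, 3, 1, 3, 4, 2, 2, 5, 3, 4, 4, 5, 5, 6, 3, 7, 7, 1, 4].
The maximum is 7; one witness is 4, 20, 22, 27, 34, 39, 40 at positions 1,2,5,6,9,15,17.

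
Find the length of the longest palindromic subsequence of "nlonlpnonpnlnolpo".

One longest palindromic subsequence is lonlpnonplnol (positions 2,3,4,5,6,7,8,9,10,12,13,14,15); it reads the same forward and backward, and the interval DP gives dp[1][17] = 13.

13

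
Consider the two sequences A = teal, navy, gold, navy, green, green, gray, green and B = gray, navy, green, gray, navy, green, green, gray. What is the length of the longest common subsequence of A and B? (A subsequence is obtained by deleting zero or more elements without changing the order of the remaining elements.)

5

A longest common subsequence is navy, navy, green, green, gray (length 5); the LCS DP confirms no longer common subsequence exists.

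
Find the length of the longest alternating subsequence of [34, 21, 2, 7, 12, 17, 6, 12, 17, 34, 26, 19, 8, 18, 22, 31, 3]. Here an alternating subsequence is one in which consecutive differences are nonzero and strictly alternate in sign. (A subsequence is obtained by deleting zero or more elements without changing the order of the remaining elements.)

A longest alternating subsequence is 34, 2, 7, 6, 12, 8, 18, 3 (positions 1,3,4,7,8,13,14,17); its 7 consecutive differences strictly alternate in sign, and length 8 is optimal.

8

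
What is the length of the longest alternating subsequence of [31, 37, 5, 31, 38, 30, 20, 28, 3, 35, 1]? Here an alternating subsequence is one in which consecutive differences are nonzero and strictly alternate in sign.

A longest alternating subsequence is 31, 37, 5, 31, 20, 28, 3, 35, 1 (positions 1,2,3,4,7,8,9,10,11); its 8 consecutive differences strictly alternate in sign, and length 9 is optimal.

9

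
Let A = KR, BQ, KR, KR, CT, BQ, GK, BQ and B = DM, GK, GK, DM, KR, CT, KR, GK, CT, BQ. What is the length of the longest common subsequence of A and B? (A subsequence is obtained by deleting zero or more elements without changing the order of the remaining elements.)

4

Backtracking the LCS table gives one alignment: KR (A1,B5) → KR (A3,B7) → CT (A5,B9) → BQ (A8,B10).
So the longest common subsequence has length 4.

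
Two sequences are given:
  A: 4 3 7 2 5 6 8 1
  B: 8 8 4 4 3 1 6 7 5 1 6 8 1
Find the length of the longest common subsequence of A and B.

7

A longest common subsequence is 4, 3, 7, 5, 6, 8, 1 (length 7); the LCS DP confirms no longer common subsequence exists.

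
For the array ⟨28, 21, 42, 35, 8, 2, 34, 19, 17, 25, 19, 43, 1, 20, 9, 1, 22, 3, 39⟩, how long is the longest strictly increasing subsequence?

One longest increasing subsequence is 8, 17, 19, 20, 22, 39 (positions 5,9,11,14,17,19), of length 6; no longer one exists.

6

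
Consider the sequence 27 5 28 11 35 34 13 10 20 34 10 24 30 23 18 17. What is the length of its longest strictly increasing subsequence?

6

One longest increasing subsequence is 5, 11, 13, 20, 24, 30 (positions 2,4,7,9,12,13), of length 6; no longer one exists.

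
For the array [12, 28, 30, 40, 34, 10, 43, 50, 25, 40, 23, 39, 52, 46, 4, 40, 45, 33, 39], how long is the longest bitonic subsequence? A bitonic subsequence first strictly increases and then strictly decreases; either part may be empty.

Let inc[i] be the LIS ending at i and dec[i] the longest strictly decreasing subsequence starting at i. inc = [1, 2, 3, 4, 4, 1, 5, 6, 2, 5, 2, 5, 7, 6, 1, 6, 7, 4, 5], dec = [3, 4, 4, 5, 4, 2, 4, 4, 3, 3, 2, 2, 4, 3, 1, 2, 2, 1, 1].
max_i inc[i]+dec[i]−1 = 10, with one witness 12, 28, 30, 40, 43, 50, 52, 46, 45, 39.

10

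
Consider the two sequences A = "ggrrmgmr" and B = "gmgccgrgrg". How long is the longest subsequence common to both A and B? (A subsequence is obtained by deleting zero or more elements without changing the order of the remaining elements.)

5

Backtracking the LCS table gives one alignment: g (A1,B3) → g (A2,B6) → r (A3,B7) → r (A4,B9) → g (A6,B10).
So the longest common subsequence has length 5.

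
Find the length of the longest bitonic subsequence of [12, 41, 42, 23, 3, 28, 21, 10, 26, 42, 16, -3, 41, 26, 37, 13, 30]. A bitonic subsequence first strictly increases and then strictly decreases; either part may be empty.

7

Let inc[i] be the LIS ending at i and dec[i] the longest strictly decreasing subsequence starting at i. inc = [1, 2, 3, 2, 1, 3, 2, 2, 3, 4, 3, 1, 4, 4, 5, 3, 5], dec = [3, 5, 5, 4, 2, 4, 3, 2, 3, 4, 2, 1, 3, 2, 2, 1, 1].
max_i inc[i]+dec[i]−1 = 7, with one witness 12, 41, 42, 28, 26, 16, 13.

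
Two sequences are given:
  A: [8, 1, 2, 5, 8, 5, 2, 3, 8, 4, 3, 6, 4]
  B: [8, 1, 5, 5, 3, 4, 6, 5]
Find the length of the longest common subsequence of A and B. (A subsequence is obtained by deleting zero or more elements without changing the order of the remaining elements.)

Backtracking the LCS table gives one alignment: 8 (A1,B1) → 1 (A2,B2) → 5 (A4,B3) → 5 (A6,B4) → 3 (A8,B5) → 4 (A10,B6) → 6 (A12,B7).
So the longest common subsequence has length 7.

7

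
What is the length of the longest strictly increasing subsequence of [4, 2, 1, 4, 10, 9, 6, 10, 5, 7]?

Scanning left to right, the best length ending at each element is: 4→1, 2→1, 1→1, 4→2, 10→3, 9→3, 6→3, 10→4, 5→3, 7→4.
So the longest increasing subsequence has length 4, e.g. 2, 4, 9, 10.

4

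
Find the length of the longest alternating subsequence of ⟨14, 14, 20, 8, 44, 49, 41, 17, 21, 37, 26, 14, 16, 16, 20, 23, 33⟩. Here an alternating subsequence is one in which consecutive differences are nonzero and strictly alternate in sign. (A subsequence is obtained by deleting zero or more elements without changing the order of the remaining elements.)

Track the best alternating length ending on an up-step vs a down-step at each position: up/down = 1/1, 1/1, 2/1, 1/3, 4/1, 4/1, 4/5, 4/5, 6/5, 6/5, 6/7, 4/7, 8/7, 8/7, 8/7, 8/7, 8/7.
The maximum over both is 8; one such subsequence is 14, 20, 8, 44, 17, 21, 14, 16.

8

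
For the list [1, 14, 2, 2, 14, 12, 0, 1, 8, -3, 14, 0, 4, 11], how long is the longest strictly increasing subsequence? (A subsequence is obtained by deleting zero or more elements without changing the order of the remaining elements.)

4

One longest increasing subsequence is 1, 2, 12, 14 (positions 1,3,6,11), of length 4; no longer one exists.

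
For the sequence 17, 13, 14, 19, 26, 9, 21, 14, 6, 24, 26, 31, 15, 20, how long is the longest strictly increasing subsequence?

Let dp[i] be the longest increasing subsequence ending at position i. Then dp = [1, 1, 2, 3, 4, 1, 4, 2, 1, 5, 6, 7, 3, 4].
The maximum is 7; one witness is 13, 14, 19, 21, 24, 26, 31 at positions 2,3,4,7,10,11,12.

7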